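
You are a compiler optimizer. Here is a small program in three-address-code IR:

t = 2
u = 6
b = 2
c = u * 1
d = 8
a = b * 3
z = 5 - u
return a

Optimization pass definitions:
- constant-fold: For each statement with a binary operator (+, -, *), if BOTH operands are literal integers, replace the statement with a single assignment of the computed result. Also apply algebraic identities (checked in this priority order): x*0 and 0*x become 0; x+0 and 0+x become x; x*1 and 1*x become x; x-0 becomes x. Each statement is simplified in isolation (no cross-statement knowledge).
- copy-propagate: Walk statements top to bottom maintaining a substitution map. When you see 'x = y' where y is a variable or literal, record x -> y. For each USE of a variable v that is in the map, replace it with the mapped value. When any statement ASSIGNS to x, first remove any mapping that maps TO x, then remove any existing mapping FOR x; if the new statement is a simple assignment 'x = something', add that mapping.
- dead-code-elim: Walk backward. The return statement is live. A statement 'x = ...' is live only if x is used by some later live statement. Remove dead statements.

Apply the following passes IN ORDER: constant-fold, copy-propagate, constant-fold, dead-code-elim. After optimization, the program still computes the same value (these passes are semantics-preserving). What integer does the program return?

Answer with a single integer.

Initial IR:
  t = 2
  u = 6
  b = 2
  c = u * 1
  d = 8
  a = b * 3
  z = 5 - u
  return a
After constant-fold (8 stmts):
  t = 2
  u = 6
  b = 2
  c = u
  d = 8
  a = b * 3
  z = 5 - u
  return a
After copy-propagate (8 stmts):
  t = 2
  u = 6
  b = 2
  c = 6
  d = 8
  a = 2 * 3
  z = 5 - 6
  return a
After constant-fold (8 stmts):
  t = 2
  u = 6
  b = 2
  c = 6
  d = 8
  a = 6
  z = -1
  return a
After dead-code-elim (2 stmts):
  a = 6
  return a
Evaluate:
  t = 2  =>  t = 2
  u = 6  =>  u = 6
  b = 2  =>  b = 2
  c = u * 1  =>  c = 6
  d = 8  =>  d = 8
  a = b * 3  =>  a = 6
  z = 5 - u  =>  z = -1
  return a = 6

Answer: 6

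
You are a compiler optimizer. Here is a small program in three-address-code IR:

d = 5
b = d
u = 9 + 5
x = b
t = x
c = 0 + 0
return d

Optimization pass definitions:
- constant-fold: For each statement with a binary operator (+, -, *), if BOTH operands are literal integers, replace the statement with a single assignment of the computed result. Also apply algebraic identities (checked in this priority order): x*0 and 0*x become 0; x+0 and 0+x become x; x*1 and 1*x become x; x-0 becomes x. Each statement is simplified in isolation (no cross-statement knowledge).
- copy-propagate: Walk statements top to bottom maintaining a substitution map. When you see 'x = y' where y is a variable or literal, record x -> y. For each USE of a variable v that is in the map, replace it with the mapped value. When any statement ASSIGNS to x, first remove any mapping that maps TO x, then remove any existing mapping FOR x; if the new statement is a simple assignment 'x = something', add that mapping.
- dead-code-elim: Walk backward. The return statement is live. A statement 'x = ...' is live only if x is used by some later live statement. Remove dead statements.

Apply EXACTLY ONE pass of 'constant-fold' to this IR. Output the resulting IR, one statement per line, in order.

Applying constant-fold statement-by-statement:
  [1] d = 5  (unchanged)
  [2] b = d  (unchanged)
  [3] u = 9 + 5  -> u = 14
  [4] x = b  (unchanged)
  [5] t = x  (unchanged)
  [6] c = 0 + 0  -> c = 0
  [7] return d  (unchanged)
Result (7 stmts):
  d = 5
  b = d
  u = 14
  x = b
  t = x
  c = 0
  return d

Answer: d = 5
b = d
u = 14
x = b
t = x
c = 0
return d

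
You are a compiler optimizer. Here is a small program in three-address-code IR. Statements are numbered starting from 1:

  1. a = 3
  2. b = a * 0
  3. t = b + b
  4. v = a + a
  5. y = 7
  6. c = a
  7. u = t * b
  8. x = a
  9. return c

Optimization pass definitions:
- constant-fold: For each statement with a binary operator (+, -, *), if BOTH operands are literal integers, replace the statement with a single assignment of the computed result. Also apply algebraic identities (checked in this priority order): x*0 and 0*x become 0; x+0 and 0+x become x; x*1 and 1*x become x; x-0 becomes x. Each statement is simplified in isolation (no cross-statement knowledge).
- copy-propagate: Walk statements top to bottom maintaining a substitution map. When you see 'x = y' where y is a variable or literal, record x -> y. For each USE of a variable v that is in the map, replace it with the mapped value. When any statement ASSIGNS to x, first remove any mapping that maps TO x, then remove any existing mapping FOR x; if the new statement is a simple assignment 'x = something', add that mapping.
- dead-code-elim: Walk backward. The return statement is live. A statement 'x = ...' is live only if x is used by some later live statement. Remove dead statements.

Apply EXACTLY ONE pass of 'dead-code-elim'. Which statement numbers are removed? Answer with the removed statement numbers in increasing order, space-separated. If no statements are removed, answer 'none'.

Backward liveness scan:
Stmt 1 'a = 3': KEEP (a is live); live-in = []
Stmt 2 'b = a * 0': DEAD (b not in live set ['a'])
Stmt 3 't = b + b': DEAD (t not in live set ['a'])
Stmt 4 'v = a + a': DEAD (v not in live set ['a'])
Stmt 5 'y = 7': DEAD (y not in live set ['a'])
Stmt 6 'c = a': KEEP (c is live); live-in = ['a']
Stmt 7 'u = t * b': DEAD (u not in live set ['c'])
Stmt 8 'x = a': DEAD (x not in live set ['c'])
Stmt 9 'return c': KEEP (return); live-in = ['c']
Removed statement numbers: [2, 3, 4, 5, 7, 8]
Surviving IR:
  a = 3
  c = a
  return c

Answer: 2 3 4 5 7 8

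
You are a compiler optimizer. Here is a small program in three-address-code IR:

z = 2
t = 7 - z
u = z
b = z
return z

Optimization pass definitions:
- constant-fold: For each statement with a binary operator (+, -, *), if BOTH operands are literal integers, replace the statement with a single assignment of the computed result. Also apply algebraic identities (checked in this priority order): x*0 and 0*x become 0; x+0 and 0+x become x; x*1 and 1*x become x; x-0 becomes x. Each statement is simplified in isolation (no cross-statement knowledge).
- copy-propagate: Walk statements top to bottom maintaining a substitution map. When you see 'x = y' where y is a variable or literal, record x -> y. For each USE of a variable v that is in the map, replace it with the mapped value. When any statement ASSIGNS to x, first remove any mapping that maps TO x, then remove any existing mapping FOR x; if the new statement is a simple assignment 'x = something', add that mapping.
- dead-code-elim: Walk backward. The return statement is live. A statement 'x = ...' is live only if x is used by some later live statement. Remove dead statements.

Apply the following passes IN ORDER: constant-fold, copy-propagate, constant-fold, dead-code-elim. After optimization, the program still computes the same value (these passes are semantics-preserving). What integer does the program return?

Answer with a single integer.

Answer: 2

Derivation:
Initial IR:
  z = 2
  t = 7 - z
  u = z
  b = z
  return z
After constant-fold (5 stmts):
  z = 2
  t = 7 - z
  u = z
  b = z
  return z
After copy-propagate (5 stmts):
  z = 2
  t = 7 - 2
  u = 2
  b = 2
  return 2
After constant-fold (5 stmts):
  z = 2
  t = 5
  u = 2
  b = 2
  return 2
After dead-code-elim (1 stmts):
  return 2
Evaluate:
  z = 2  =>  z = 2
  t = 7 - z  =>  t = 5
  u = z  =>  u = 2
  b = z  =>  b = 2
  return z = 2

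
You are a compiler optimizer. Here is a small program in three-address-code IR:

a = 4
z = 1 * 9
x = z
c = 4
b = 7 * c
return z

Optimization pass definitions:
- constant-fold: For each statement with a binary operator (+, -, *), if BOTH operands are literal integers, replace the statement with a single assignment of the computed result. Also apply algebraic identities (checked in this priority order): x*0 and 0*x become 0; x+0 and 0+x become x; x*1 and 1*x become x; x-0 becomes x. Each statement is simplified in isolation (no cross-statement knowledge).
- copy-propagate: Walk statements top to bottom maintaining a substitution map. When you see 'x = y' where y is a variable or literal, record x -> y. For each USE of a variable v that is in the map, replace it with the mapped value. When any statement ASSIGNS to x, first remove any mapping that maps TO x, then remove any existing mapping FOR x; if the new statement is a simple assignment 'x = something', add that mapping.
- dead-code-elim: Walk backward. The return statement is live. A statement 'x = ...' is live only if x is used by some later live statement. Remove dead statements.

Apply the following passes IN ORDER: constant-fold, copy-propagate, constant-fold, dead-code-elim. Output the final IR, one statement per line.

Answer: return 9

Derivation:
Initial IR:
  a = 4
  z = 1 * 9
  x = z
  c = 4
  b = 7 * c
  return z
After constant-fold (6 stmts):
  a = 4
  z = 9
  x = z
  c = 4
  b = 7 * c
  return z
After copy-propagate (6 stmts):
  a = 4
  z = 9
  x = 9
  c = 4
  b = 7 * 4
  return 9
After constant-fold (6 stmts):
  a = 4
  z = 9
  x = 9
  c = 4
  b = 28
  return 9
After dead-code-elim (1 stmts):
  return 9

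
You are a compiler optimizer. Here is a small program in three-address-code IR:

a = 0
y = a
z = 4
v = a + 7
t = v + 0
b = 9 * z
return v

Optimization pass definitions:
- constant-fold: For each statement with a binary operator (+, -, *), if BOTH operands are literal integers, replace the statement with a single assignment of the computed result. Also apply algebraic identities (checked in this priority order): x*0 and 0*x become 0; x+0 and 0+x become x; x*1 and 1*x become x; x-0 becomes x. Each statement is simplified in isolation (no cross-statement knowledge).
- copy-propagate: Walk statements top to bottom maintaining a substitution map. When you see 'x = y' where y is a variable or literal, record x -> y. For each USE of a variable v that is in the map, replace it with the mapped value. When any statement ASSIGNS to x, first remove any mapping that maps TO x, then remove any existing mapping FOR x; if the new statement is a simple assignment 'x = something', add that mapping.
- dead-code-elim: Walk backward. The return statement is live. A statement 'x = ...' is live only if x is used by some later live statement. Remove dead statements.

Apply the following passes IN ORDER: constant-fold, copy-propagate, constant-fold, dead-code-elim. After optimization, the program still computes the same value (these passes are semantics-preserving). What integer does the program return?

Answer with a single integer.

Initial IR:
  a = 0
  y = a
  z = 4
  v = a + 7
  t = v + 0
  b = 9 * z
  return v
After constant-fold (7 stmts):
  a = 0
  y = a
  z = 4
  v = a + 7
  t = v
  b = 9 * z
  return v
After copy-propagate (7 stmts):
  a = 0
  y = 0
  z = 4
  v = 0 + 7
  t = v
  b = 9 * 4
  return v
After constant-fold (7 stmts):
  a = 0
  y = 0
  z = 4
  v = 7
  t = v
  b = 36
  return v
After dead-code-elim (2 stmts):
  v = 7
  return v
Evaluate:
  a = 0  =>  a = 0
  y = a  =>  y = 0
  z = 4  =>  z = 4
  v = a + 7  =>  v = 7
  t = v + 0  =>  t = 7
  b = 9 * z  =>  b = 36
  return v = 7

Answer: 7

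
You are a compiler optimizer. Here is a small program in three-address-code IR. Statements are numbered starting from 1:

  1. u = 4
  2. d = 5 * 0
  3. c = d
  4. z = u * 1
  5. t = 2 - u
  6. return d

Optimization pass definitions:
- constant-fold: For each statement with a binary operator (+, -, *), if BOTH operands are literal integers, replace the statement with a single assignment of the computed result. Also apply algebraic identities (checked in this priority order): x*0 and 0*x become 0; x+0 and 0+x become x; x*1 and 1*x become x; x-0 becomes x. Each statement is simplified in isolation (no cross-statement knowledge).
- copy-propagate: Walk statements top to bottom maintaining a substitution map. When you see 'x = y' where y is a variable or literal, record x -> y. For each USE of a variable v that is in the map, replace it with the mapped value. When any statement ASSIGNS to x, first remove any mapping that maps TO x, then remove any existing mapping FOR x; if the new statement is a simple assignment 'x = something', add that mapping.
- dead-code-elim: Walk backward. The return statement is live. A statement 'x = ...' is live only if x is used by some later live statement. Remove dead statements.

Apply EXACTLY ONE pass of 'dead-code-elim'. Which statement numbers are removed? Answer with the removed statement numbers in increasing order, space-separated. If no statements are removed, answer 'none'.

Backward liveness scan:
Stmt 1 'u = 4': DEAD (u not in live set [])
Stmt 2 'd = 5 * 0': KEEP (d is live); live-in = []
Stmt 3 'c = d': DEAD (c not in live set ['d'])
Stmt 4 'z = u * 1': DEAD (z not in live set ['d'])
Stmt 5 't = 2 - u': DEAD (t not in live set ['d'])
Stmt 6 'return d': KEEP (return); live-in = ['d']
Removed statement numbers: [1, 3, 4, 5]
Surviving IR:
  d = 5 * 0
  return d

Answer: 1 3 4 5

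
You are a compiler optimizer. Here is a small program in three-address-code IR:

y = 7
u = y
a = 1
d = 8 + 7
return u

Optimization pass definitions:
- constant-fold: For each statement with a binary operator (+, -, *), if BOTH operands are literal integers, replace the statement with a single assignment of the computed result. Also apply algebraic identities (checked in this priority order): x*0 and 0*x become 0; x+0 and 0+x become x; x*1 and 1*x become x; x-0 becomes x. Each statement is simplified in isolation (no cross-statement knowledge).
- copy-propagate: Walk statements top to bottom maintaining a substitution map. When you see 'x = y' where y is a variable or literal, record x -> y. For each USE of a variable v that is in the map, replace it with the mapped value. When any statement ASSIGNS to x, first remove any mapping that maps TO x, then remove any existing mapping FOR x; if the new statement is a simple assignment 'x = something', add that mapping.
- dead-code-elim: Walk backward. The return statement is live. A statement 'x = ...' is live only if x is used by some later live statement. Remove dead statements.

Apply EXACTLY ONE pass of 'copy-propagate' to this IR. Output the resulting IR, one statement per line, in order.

Applying copy-propagate statement-by-statement:
  [1] y = 7  (unchanged)
  [2] u = y  -> u = 7
  [3] a = 1  (unchanged)
  [4] d = 8 + 7  (unchanged)
  [5] return u  -> return 7
Result (5 stmts):
  y = 7
  u = 7
  a = 1
  d = 8 + 7
  return 7

Answer: y = 7
u = 7
a = 1
d = 8 + 7
return 7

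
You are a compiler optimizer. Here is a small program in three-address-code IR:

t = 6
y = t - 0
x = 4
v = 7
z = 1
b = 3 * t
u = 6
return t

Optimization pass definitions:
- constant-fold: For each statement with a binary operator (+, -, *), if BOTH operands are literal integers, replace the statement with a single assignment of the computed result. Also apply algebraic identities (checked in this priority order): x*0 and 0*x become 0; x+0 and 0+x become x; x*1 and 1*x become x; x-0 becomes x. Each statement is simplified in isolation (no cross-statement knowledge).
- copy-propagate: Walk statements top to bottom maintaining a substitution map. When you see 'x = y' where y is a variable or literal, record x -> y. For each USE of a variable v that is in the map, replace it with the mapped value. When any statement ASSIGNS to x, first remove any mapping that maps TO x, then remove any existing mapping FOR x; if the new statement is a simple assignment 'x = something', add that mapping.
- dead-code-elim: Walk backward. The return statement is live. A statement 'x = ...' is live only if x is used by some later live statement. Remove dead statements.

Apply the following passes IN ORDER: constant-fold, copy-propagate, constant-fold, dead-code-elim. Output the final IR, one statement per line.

Initial IR:
  t = 6
  y = t - 0
  x = 4
  v = 7
  z = 1
  b = 3 * t
  u = 6
  return t
After constant-fold (8 stmts):
  t = 6
  y = t
  x = 4
  v = 7
  z = 1
  b = 3 * t
  u = 6
  return t
After copy-propagate (8 stmts):
  t = 6
  y = 6
  x = 4
  v = 7
  z = 1
  b = 3 * 6
  u = 6
  return 6
After constant-fold (8 stmts):
  t = 6
  y = 6
  x = 4
  v = 7
  z = 1
  b = 18
  u = 6
  return 6
After dead-code-elim (1 stmts):
  return 6

Answer: return 6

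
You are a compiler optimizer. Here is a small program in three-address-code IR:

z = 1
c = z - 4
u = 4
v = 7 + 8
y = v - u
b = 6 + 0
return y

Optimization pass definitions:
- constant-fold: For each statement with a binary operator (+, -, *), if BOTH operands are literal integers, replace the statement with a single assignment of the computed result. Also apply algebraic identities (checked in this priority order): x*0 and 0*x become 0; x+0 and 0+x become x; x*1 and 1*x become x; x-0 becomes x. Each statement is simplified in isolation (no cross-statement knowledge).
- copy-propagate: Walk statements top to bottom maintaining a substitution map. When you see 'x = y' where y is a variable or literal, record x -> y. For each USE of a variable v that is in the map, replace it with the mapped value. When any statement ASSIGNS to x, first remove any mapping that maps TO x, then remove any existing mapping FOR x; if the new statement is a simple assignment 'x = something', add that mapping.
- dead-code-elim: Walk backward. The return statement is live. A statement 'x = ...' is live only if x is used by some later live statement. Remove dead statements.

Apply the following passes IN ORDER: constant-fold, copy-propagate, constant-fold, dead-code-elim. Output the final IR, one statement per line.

Initial IR:
  z = 1
  c = z - 4
  u = 4
  v = 7 + 8
  y = v - u
  b = 6 + 0
  return y
After constant-fold (7 stmts):
  z = 1
  c = z - 4
  u = 4
  v = 15
  y = v - u
  b = 6
  return y
After copy-propagate (7 stmts):
  z = 1
  c = 1 - 4
  u = 4
  v = 15
  y = 15 - 4
  b = 6
  return y
After constant-fold (7 stmts):
  z = 1
  c = -3
  u = 4
  v = 15
  y = 11
  b = 6
  return y
After dead-code-elim (2 stmts):
  y = 11
  return y

Answer: y = 11
return y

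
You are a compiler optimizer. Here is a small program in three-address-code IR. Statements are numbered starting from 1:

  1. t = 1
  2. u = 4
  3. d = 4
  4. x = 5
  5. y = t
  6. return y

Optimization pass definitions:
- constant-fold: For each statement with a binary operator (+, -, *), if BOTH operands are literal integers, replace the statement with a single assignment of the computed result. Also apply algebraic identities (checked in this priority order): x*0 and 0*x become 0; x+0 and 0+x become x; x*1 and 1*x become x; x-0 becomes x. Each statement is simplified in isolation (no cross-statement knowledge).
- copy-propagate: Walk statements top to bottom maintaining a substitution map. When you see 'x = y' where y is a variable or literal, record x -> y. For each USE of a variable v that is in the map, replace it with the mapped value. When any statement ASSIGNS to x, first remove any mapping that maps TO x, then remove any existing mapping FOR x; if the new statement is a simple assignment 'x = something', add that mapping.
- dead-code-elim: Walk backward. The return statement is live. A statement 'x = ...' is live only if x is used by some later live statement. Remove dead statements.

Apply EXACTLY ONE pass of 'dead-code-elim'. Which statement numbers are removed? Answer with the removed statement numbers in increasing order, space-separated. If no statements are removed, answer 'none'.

Backward liveness scan:
Stmt 1 't = 1': KEEP (t is live); live-in = []
Stmt 2 'u = 4': DEAD (u not in live set ['t'])
Stmt 3 'd = 4': DEAD (d not in live set ['t'])
Stmt 4 'x = 5': DEAD (x not in live set ['t'])
Stmt 5 'y = t': KEEP (y is live); live-in = ['t']
Stmt 6 'return y': KEEP (return); live-in = ['y']
Removed statement numbers: [2, 3, 4]
Surviving IR:
  t = 1
  y = t
  return y

Answer: 2 3 4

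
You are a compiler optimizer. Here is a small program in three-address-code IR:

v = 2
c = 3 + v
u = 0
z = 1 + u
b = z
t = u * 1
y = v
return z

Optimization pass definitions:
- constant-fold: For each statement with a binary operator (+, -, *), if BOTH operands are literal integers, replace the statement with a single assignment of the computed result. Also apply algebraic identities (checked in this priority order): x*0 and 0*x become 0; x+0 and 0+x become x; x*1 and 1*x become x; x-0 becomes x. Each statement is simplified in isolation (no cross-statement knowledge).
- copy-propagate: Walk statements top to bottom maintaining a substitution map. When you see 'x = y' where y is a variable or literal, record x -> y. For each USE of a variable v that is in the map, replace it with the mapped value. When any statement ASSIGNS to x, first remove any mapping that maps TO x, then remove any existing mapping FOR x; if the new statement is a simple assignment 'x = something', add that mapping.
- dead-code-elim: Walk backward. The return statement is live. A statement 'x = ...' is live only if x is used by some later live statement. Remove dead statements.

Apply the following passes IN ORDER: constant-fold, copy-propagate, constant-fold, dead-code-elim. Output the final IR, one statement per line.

Initial IR:
  v = 2
  c = 3 + v
  u = 0
  z = 1 + u
  b = z
  t = u * 1
  y = v
  return z
After constant-fold (8 stmts):
  v = 2
  c = 3 + v
  u = 0
  z = 1 + u
  b = z
  t = u
  y = v
  return z
After copy-propagate (8 stmts):
  v = 2
  c = 3 + 2
  u = 0
  z = 1 + 0
  b = z
  t = 0
  y = 2
  return z
After constant-fold (8 stmts):
  v = 2
  c = 5
  u = 0
  z = 1
  b = z
  t = 0
  y = 2
  return z
After dead-code-elim (2 stmts):
  z = 1
  return z

Answer: z = 1
return z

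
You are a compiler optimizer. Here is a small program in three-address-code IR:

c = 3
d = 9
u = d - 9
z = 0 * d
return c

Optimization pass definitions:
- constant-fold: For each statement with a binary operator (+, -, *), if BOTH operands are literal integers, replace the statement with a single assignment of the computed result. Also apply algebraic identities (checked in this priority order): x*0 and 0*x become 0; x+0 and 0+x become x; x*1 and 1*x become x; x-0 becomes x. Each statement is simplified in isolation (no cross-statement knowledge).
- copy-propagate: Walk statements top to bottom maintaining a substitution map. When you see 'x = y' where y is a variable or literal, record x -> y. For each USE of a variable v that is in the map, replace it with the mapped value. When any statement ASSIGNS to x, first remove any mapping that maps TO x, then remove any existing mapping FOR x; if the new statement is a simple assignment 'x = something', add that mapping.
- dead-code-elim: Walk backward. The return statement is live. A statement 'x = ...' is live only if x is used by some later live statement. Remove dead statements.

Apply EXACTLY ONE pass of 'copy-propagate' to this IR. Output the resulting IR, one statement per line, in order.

Applying copy-propagate statement-by-statement:
  [1] c = 3  (unchanged)
  [2] d = 9  (unchanged)
  [3] u = d - 9  -> u = 9 - 9
  [4] z = 0 * d  -> z = 0 * 9
  [5] return c  -> return 3
Result (5 stmts):
  c = 3
  d = 9
  u = 9 - 9
  z = 0 * 9
  return 3

Answer: c = 3
d = 9
u = 9 - 9
z = 0 * 9
return 3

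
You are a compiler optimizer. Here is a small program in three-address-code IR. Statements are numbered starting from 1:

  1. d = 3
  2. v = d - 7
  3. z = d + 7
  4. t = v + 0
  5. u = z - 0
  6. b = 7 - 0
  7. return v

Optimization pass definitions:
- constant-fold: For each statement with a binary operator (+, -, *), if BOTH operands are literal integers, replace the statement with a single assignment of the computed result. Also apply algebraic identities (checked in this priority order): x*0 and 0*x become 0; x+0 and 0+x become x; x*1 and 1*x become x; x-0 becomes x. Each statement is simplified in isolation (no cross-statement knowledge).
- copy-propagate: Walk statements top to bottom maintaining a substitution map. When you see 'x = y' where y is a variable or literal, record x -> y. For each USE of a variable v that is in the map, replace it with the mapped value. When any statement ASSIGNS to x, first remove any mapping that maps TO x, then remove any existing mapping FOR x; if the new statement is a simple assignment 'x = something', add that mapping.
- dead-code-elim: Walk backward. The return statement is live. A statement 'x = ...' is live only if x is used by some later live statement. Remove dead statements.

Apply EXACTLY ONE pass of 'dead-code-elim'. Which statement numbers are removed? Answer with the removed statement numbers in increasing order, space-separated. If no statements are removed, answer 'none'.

Answer: 3 4 5 6

Derivation:
Backward liveness scan:
Stmt 1 'd = 3': KEEP (d is live); live-in = []
Stmt 2 'v = d - 7': KEEP (v is live); live-in = ['d']
Stmt 3 'z = d + 7': DEAD (z not in live set ['v'])
Stmt 4 't = v + 0': DEAD (t not in live set ['v'])
Stmt 5 'u = z - 0': DEAD (u not in live set ['v'])
Stmt 6 'b = 7 - 0': DEAD (b not in live set ['v'])
Stmt 7 'return v': KEEP (return); live-in = ['v']
Removed statement numbers: [3, 4, 5, 6]
Surviving IR:
  d = 3
  v = d - 7
  return v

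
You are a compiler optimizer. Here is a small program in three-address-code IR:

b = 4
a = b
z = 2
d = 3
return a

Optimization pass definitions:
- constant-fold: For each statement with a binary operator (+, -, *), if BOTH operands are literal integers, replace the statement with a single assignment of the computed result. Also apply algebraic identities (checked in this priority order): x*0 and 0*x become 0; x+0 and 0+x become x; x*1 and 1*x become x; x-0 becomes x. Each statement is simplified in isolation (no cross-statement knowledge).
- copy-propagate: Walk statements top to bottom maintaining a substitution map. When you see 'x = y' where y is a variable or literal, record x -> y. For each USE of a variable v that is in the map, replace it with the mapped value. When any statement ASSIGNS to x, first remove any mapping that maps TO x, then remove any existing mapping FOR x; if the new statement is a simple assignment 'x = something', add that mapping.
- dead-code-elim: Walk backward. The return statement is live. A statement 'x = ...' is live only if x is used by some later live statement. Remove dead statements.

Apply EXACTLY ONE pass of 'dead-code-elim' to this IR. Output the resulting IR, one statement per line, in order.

Answer: b = 4
a = b
return a

Derivation:
Applying dead-code-elim statement-by-statement:
  [5] return a  -> KEEP (return); live=['a']
  [4] d = 3  -> DEAD (d not live)
  [3] z = 2  -> DEAD (z not live)
  [2] a = b  -> KEEP; live=['b']
  [1] b = 4  -> KEEP; live=[]
Result (3 stmts):
  b = 4
  a = b
  return a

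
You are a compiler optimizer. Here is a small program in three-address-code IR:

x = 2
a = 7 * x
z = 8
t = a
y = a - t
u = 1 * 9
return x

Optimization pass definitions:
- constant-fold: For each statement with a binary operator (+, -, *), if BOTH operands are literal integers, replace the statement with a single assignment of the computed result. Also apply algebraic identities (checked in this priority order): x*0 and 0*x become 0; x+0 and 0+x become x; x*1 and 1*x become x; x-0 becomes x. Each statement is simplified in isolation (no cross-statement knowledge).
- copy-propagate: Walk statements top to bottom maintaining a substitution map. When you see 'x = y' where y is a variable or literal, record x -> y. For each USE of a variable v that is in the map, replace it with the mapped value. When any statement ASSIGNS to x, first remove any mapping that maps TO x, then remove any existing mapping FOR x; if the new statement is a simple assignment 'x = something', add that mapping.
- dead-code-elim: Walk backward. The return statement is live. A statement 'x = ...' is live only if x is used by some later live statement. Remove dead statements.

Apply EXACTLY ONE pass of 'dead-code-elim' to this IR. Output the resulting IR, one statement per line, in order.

Applying dead-code-elim statement-by-statement:
  [7] return x  -> KEEP (return); live=['x']
  [6] u = 1 * 9  -> DEAD (u not live)
  [5] y = a - t  -> DEAD (y not live)
  [4] t = a  -> DEAD (t not live)
  [3] z = 8  -> DEAD (z not live)
  [2] a = 7 * x  -> DEAD (a not live)
  [1] x = 2  -> KEEP; live=[]
Result (2 stmts):
  x = 2
  return x

Answer: x = 2
return x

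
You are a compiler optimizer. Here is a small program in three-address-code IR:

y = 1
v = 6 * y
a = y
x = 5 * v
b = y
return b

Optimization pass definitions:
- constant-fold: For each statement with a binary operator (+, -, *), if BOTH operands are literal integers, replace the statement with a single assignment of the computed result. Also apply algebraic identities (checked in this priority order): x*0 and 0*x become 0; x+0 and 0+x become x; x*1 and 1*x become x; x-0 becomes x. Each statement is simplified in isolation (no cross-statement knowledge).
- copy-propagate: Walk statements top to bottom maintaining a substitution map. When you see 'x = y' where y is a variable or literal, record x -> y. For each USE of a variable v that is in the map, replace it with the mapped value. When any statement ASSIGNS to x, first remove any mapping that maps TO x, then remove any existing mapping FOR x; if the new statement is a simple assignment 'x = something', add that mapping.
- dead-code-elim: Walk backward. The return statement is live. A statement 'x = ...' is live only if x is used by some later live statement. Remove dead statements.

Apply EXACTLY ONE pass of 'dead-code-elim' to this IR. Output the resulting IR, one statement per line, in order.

Applying dead-code-elim statement-by-statement:
  [6] return b  -> KEEP (return); live=['b']
  [5] b = y  -> KEEP; live=['y']
  [4] x = 5 * v  -> DEAD (x not live)
  [3] a = y  -> DEAD (a not live)
  [2] v = 6 * y  -> DEAD (v not live)
  [1] y = 1  -> KEEP; live=[]
Result (3 stmts):
  y = 1
  b = y
  return b

Answer: y = 1
b = y
return b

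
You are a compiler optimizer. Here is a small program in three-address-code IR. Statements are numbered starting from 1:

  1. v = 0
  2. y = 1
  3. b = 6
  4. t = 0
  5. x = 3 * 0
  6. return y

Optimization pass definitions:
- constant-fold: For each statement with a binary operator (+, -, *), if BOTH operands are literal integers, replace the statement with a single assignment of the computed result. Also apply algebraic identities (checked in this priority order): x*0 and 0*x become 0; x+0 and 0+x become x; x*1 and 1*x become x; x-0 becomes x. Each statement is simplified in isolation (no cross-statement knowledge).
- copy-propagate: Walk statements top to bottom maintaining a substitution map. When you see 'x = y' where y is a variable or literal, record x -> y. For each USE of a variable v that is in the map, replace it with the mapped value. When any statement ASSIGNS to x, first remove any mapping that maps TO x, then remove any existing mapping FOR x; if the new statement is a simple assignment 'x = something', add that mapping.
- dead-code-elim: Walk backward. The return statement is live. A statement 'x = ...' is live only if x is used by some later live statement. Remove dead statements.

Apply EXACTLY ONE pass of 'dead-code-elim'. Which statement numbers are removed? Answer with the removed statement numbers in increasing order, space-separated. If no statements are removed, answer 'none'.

Answer: 1 3 4 5

Derivation:
Backward liveness scan:
Stmt 1 'v = 0': DEAD (v not in live set [])
Stmt 2 'y = 1': KEEP (y is live); live-in = []
Stmt 3 'b = 6': DEAD (b not in live set ['y'])
Stmt 4 't = 0': DEAD (t not in live set ['y'])
Stmt 5 'x = 3 * 0': DEAD (x not in live set ['y'])
Stmt 6 'return y': KEEP (return); live-in = ['y']
Removed statement numbers: [1, 3, 4, 5]
Surviving IR:
  y = 1
  return y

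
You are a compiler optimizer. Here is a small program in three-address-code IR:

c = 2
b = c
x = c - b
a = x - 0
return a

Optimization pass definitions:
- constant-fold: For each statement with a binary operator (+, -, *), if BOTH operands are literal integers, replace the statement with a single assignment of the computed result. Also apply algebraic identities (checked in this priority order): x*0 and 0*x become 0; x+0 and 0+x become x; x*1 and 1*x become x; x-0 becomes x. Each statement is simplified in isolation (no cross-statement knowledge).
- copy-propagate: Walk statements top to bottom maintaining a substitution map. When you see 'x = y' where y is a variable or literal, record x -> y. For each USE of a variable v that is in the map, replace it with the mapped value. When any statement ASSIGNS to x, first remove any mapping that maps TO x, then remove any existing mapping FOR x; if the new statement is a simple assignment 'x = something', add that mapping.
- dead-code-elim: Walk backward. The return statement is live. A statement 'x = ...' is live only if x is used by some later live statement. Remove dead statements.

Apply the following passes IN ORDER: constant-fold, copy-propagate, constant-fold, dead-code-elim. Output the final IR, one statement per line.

Answer: x = 0
return x

Derivation:
Initial IR:
  c = 2
  b = c
  x = c - b
  a = x - 0
  return a
After constant-fold (5 stmts):
  c = 2
  b = c
  x = c - b
  a = x
  return a
After copy-propagate (5 stmts):
  c = 2
  b = 2
  x = 2 - 2
  a = x
  return x
After constant-fold (5 stmts):
  c = 2
  b = 2
  x = 0
  a = x
  return x
After dead-code-elim (2 stmts):
  x = 0
  return x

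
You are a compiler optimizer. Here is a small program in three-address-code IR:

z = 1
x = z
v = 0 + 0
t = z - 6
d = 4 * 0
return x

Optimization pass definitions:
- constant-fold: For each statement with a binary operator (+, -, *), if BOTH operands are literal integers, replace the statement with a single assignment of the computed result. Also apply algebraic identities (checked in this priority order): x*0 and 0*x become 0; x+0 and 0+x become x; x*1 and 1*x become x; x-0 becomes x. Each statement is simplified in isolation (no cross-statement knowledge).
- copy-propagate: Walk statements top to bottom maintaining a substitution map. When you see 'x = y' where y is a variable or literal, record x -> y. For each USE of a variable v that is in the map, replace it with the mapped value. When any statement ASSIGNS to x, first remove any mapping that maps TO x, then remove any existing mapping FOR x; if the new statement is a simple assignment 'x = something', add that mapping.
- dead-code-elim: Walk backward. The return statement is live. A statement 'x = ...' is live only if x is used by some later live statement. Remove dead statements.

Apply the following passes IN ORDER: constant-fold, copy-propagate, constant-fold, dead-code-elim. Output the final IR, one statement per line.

Answer: return 1

Derivation:
Initial IR:
  z = 1
  x = z
  v = 0 + 0
  t = z - 6
  d = 4 * 0
  return x
After constant-fold (6 stmts):
  z = 1
  x = z
  v = 0
  t = z - 6
  d = 0
  return x
After copy-propagate (6 stmts):
  z = 1
  x = 1
  v = 0
  t = 1 - 6
  d = 0
  return 1
After constant-fold (6 stmts):
  z = 1
  x = 1
  v = 0
  t = -5
  d = 0
  return 1
After dead-code-elim (1 stmts):
  return 1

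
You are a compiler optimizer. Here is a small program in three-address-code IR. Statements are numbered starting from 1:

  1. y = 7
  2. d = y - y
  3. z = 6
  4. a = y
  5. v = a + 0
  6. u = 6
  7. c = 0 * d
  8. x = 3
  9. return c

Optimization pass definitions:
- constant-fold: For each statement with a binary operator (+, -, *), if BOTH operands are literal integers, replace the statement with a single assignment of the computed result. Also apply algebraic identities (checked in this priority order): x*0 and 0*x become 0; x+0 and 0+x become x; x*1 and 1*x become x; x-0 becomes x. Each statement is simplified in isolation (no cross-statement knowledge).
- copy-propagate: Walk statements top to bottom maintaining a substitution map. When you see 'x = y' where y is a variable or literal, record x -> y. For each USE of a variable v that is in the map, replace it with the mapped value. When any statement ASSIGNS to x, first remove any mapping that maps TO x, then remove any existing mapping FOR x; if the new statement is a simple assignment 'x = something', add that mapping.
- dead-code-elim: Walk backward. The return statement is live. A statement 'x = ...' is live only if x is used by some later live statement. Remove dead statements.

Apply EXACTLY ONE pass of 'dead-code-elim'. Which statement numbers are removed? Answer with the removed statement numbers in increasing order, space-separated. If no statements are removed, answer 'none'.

Answer: 3 4 5 6 8

Derivation:
Backward liveness scan:
Stmt 1 'y = 7': KEEP (y is live); live-in = []
Stmt 2 'd = y - y': KEEP (d is live); live-in = ['y']
Stmt 3 'z = 6': DEAD (z not in live set ['d'])
Stmt 4 'a = y': DEAD (a not in live set ['d'])
Stmt 5 'v = a + 0': DEAD (v not in live set ['d'])
Stmt 6 'u = 6': DEAD (u not in live set ['d'])
Stmt 7 'c = 0 * d': KEEP (c is live); live-in = ['d']
Stmt 8 'x = 3': DEAD (x not in live set ['c'])
Stmt 9 'return c': KEEP (return); live-in = ['c']
Removed statement numbers: [3, 4, 5, 6, 8]
Surviving IR:
  y = 7
  d = y - y
  c = 0 * d
  return c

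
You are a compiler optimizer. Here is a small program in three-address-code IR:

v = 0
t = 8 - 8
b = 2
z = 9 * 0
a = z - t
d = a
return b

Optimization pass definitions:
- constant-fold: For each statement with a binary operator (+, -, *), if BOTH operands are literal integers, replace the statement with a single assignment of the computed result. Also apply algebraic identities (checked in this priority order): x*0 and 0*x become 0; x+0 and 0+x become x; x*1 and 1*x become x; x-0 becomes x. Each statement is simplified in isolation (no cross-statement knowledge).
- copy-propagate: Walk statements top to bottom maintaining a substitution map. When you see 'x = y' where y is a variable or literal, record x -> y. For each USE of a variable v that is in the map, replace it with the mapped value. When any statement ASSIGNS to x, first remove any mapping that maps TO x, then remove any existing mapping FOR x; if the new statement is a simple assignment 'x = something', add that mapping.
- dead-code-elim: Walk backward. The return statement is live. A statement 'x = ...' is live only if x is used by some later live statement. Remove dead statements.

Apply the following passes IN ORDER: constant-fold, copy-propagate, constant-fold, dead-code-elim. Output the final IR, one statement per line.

Answer: return 2

Derivation:
Initial IR:
  v = 0
  t = 8 - 8
  b = 2
  z = 9 * 0
  a = z - t
  d = a
  return b
After constant-fold (7 stmts):
  v = 0
  t = 0
  b = 2
  z = 0
  a = z - t
  d = a
  return b
After copy-propagate (7 stmts):
  v = 0
  t = 0
  b = 2
  z = 0
  a = 0 - 0
  d = a
  return 2
After constant-fold (7 stmts):
  v = 0
  t = 0
  b = 2
  z = 0
  a = 0
  d = a
  return 2
After dead-code-elim (1 stmts):
  return 2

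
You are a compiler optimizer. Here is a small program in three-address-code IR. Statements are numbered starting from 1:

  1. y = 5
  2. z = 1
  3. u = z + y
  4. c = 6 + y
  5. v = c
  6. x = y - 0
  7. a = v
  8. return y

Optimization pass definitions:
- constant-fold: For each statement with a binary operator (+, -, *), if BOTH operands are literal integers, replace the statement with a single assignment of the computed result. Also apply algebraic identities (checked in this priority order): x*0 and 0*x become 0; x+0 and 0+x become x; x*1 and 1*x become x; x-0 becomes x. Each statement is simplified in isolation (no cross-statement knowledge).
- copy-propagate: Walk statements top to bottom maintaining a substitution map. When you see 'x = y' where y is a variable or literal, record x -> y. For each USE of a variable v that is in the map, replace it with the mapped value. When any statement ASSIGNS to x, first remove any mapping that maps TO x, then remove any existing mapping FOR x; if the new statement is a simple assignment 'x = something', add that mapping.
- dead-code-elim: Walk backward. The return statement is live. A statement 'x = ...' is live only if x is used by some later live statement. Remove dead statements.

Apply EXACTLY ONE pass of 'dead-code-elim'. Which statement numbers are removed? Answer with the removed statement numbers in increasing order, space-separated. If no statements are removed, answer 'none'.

Answer: 2 3 4 5 6 7

Derivation:
Backward liveness scan:
Stmt 1 'y = 5': KEEP (y is live); live-in = []
Stmt 2 'z = 1': DEAD (z not in live set ['y'])
Stmt 3 'u = z + y': DEAD (u not in live set ['y'])
Stmt 4 'c = 6 + y': DEAD (c not in live set ['y'])
Stmt 5 'v = c': DEAD (v not in live set ['y'])
Stmt 6 'x = y - 0': DEAD (x not in live set ['y'])
Stmt 7 'a = v': DEAD (a not in live set ['y'])
Stmt 8 'return y': KEEP (return); live-in = ['y']
Removed statement numbers: [2, 3, 4, 5, 6, 7]
Surviving IR:
  y = 5
  return y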